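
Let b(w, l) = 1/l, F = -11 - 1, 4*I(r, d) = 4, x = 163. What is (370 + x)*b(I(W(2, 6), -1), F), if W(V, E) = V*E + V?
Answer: -533/12 ≈ -44.417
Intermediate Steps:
W(V, E) = V + E*V (W(V, E) = E*V + V = V + E*V)
I(r, d) = 1 (I(r, d) = (¼)*4 = 1)
F = -12
(370 + x)*b(I(W(2, 6), -1), F) = (370 + 163)/(-12) = 533*(-1/12) = -533/12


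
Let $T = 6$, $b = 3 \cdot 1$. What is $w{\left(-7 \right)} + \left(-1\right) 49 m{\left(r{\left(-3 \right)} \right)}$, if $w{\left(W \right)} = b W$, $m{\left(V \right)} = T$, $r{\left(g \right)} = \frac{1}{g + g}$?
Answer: $-315$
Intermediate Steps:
$b = 3$
$r{\left(g \right)} = \frac{1}{2 g}$
$m{\left(V \right)} = 6$
$w{\left(W \right)} = 3 W$
$w{\left(-7 \right)} + \left(-1\right) 49 m{\left(r{\left(-3 \right)} \right)} = 3 \left(-7\right) + \left(-1\right) 49 \cdot 6 = -21 - 294 = -315$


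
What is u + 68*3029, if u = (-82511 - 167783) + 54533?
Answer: 10211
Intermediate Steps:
u = -195761 (u = -250294 + 54533 = -195761)
u + 68*3029 = -195761 + 68*3029 = -195761 + 205972 = 10211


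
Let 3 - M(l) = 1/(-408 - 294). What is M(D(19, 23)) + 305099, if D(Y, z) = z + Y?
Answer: 214181605/702 ≈ 3.0510e+5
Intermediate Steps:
D(Y, z) = Y + z
M(l) = 2107/702 (M(l) = 3 - 1/(-408 - 294) = 3 - 1/(-702) = 3 - 1*(-1/702) = 3 + 1/702 = 2107/702)
M(D(19, 23)) + 305099 = 2107/702 + 305099 = 214181605/702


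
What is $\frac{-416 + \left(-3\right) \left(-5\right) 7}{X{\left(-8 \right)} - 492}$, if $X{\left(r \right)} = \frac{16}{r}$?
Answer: $\frac{311}{494} \approx 0.62955$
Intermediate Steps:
$\frac{-416 + \left(-3\right) \left(-5\right) 7}{X{\left(-8 \right)} - 492} = \frac{-416 + \left(-3\right) \left(-5\right) 7}{\frac{16}{-8} - 492} = \frac{-416 + 15 \cdot 7}{16 \left(- \frac{1}{8}\right) - 492} = \frac{-416 + 105}{-2 - 492} = - \frac{311}{-494} = \left(-311\right) \left(- \frac{1}{494}\right) = \frac{311}{494}$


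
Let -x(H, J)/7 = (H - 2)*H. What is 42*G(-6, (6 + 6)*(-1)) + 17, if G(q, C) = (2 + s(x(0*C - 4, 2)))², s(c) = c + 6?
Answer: 1075217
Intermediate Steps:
x(H, J) = -7*H*(-2 + H) (x(H, J) = -7*(H - 2)*H = -7*(-2 + H)*H = -7*H*(-2 + H))
s(c) = 6 + c
G(q, C) = 25600 (G(q, C) = (2 + (6 + 7*(0*C - 4)*(2 - (0*C - 4))))² = (2 + (6 + 7*(0 - 4)*(2 - (0 - 4))))² = (2 + (6 + 7*(-4)*(2 - 1*(-4))))² = (2 + (6 + 7*(-4)*(2 + 4)))² = (2 + (6 + 7*(-4)*6))² = (2 + (6 - 168))² = (2 - 162)² = (-160)² = 25600)
42*G(-6, (6 + 6)*(-1)) + 17 = 42*25600 + 17 = 1075200 + 17 = 1075217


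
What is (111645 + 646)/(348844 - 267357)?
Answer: 112291/81487 ≈ 1.3780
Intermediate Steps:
(111645 + 646)/(348844 - 267357) = 112291/81487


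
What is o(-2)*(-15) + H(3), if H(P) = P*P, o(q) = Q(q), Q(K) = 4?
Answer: -51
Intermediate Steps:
o(q) = 4
H(P) = P²
o(-2)*(-15) + H(3) = 4*(-15) + 3² = -60 + 9 = -51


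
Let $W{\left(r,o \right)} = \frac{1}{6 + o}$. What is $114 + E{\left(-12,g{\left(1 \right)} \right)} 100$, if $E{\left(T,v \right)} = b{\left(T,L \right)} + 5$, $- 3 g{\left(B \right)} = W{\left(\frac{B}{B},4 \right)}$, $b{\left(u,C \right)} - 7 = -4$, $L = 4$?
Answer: $914$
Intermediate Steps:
$b{\left(u,C \right)} = 3$ ($b{\left(u,C \right)} = 7 - 4 = 3$)
$g{\left(B \right)} = - \frac{1}{30}$ ($g{\left(B \right)} = - \frac{1}{3 \left(6 + 4\right)} = - \frac{1}{3 \cdot 10} = \left(- \frac{1}{3}\right) \frac{1}{10} = - \frac{1}{30}$)
$E{\left(T,v \right)} = 8$ ($E{\left(T,v \right)} = 3 + 5 = 8$)
$114 + E{\left(-12,g{\left(1 \right)} \right)} 100 = 114 + 8 \cdot 100 = 114 + 800 = 914$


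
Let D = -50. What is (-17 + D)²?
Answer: 4489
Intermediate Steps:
(-17 + D)² = (-17 - 50)² = (-67)² = 4489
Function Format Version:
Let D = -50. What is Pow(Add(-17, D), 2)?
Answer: 4489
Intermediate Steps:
Pow(Add(-17, D), 2) = Pow(Add(-17, -50), 2) = Pow(-67, 2) = 4489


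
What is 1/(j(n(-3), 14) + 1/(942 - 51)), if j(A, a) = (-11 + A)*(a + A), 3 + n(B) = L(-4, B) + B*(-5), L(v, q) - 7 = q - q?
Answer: 891/235225 ≈ 0.0037879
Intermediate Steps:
L(v, q) = 7 (L(v, q) = 7 + (q - q) = 7 + 0 = 7)
n(B) = 4 - 5*B (n(B) = -3 + (7 + B*(-5)) = -3 + (7 - 5*B) = 4 - 5*B)
j(A, a) = (-11 + A)*(A + a)
1/(j(n(-3), 14) + 1/(942 - 51)) = 1/(((4 - 5*(-3))² - 11*(4 - 5*(-3)) - 11*14 + (4 - 5*(-3))*14) + 1/(942 - 51)) = 1/(((4 + 15)² - 11*(4 + 15) - 154 + (4 + 15)*14) + 1/891) = 1/((19² - 11*19 - 154 + 19*14) + 1/891) = 1/((361 - 209 - 154 + 266) + 1/891) = 1/(264 + 1/891) = 1/(235225/891) = 891/235225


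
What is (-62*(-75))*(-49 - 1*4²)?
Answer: -302250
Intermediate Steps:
(-62*(-75))*(-49 - 1*4²) = 4650*(-49 - 1*16) = 4650*(-49 - 16) = 4650*(-65) = -302250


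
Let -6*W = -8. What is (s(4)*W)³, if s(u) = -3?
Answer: -64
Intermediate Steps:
W = 4/3 (W = -⅙*(-8) = 4/3 ≈ 1.3333)
(s(4)*W)³ = (-3*4/3)³ = (-4)³ = -64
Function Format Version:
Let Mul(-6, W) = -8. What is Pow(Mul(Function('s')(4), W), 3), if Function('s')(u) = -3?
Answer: -64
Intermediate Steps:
W = Rational(4, 3) (W = Mul(Rational(-1, 6), -8) = Rational(4, 3) ≈ 1.3333)
Pow(Mul(Function('s')(4), W), 3) = Pow(Mul(-3, Rational(4, 3)), 3) = Pow(-4, 3) = -64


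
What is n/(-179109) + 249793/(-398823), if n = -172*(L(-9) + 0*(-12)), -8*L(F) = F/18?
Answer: -59647849453/95243718276 ≈ -0.62627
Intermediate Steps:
L(F) = -F/144 (L(F) = -F/(8*18) = -F/144)
n = -43/4 (n = -172*(-1/144*(-9) + 0*(-12)) = -172*(1/16 + 0) = -172*1/16 = -43/4 ≈ -10.750)
n/(-179109) + 249793/(-398823) = -43/4/(-179109) + 249793/(-398823) = -43/4*(-1/179109) + 249793*(-1/398823) = 43/716436 - 249793/398823 = -59647849453/95243718276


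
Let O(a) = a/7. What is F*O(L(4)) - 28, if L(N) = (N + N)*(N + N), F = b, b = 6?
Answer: 188/7 ≈ 26.857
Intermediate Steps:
F = 6
L(N) = 4*N² (L(N) = (2*N)*(2*N) = 4*N²)
O(a) = a/7 (O(a) = a*(⅐) = a/7)
F*O(L(4)) - 28 = 6*((4*4²)/7) - 28 = 6*((4*16)/7) - 28 = 6*((⅐)*64) - 28 = 6*(64/7) - 28 = 384/7 - 28 = 188/7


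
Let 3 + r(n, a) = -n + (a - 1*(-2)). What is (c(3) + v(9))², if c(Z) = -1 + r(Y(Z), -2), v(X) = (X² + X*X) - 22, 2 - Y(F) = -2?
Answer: 17424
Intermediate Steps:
Y(F) = 4 (Y(F) = 2 - 1*(-2) = 2 + 2 = 4)
v(X) = -22 + 2*X² (v(X) = (X² + X²) - 22 = 2*X² - 22 = -22 + 2*X²)
r(n, a) = -1 + a - n (r(n, a) = -3 + (-n + (a - 1*(-2))) = -3 + (-n + (a + 2)) = -3 + (-n + (2 + a)) = -3 + (2 + a - n) = -1 + a - n)
c(Z) = -8 (c(Z) = -1 + (-1 - 2 - 1*4) = -1 + (-1 - 2 - 4) = -1 - 7 = -8)
(c(3) + v(9))² = (-8 + (-22 + 2*9²))² = (-8 + (-22 + 2*81))² = (-8 + (-22 + 162))² = (-8 + 140)² = 132² = 17424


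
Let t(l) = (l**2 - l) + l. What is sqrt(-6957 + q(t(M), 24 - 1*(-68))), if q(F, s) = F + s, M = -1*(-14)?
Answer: 3*I*sqrt(741) ≈ 81.664*I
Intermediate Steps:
M = 14
t(l) = l**2
sqrt(-6957 + q(t(M), 24 - 1*(-68))) = sqrt(-6957 + (14**2 + (24 - 1*(-68)))) = sqrt(-6957 + (196 + (24 + 68))) = sqrt(-6957 + (196 + 92)) = sqrt(-6957 + 288) = sqrt(-6669) = 3*I*sqrt(741)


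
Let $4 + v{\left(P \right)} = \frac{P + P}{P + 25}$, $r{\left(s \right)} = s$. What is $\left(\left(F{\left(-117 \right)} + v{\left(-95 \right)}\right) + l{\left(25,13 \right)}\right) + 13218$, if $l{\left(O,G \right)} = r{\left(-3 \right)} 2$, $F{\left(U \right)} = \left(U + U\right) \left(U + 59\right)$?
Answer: $\frac{187479}{7} \approx 26783.0$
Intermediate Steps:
$v{\left(P \right)} = -4 + \frac{2 P}{25 + P}$ ($v{\left(P \right)} = -4 + \frac{P + P}{P + 25} = -4 + \frac{2 P}{25 + P}$)
$F{\left(U \right)} = 2 U \left(59 + U\right)$
$l{\left(O,G \right)} = -6$ ($l{\left(O,G \right)} = \left(-3\right) 2 = -6$)
$\left(\left(F{\left(-117 \right)} + v{\left(-95 \right)}\right) + l{\left(25,13 \right)}\right) + 13218 = \left(\left(2 \left(-117\right) \left(59 - 117\right) + \frac{2 \left(-50 - -95\right)}{25 - 95}\right) - 6\right) + 13218 = \left(\left(2 \left(-117\right) \left(-58\right) + \frac{2 \left(-50 + 95\right)}{-70}\right) - 6\right) + 13218 = \left(\left(13572 + 2 \left(- \frac{1}{70}\right) 45\right) - 6\right) + 13218 = \left(\left(13572 - \frac{9}{7}\right) - 6\right) + 13218 = \left(\frac{94995}{7} - 6\right) + 13218 = \frac{94953}{7} + 13218 = \frac{187479}{7}$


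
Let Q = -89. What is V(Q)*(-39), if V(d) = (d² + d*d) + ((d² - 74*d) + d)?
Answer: -1180140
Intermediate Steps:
V(d) = -73*d + 3*d² (V(d) = (d² + d²) + (d² - 73*d) = 2*d² + (d² - 73*d) = -73*d + 3*d²)
V(Q)*(-39) = -89*(-73 + 3*(-89))*(-39) = -89*(-73 - 267)*(-39) = -89*(-340)*(-39) = 30260*(-39) = -1180140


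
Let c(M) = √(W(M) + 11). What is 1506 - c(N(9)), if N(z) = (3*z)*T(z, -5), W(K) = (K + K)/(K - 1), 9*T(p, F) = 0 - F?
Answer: 1506 - 2*√161/7 ≈ 1502.4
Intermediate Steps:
T(p, F) = -F/9 (T(p, F) = (0 - F)/9 = (-F)/9 = -F/9)
W(K) = 2*K/(-1 + K) (W(K) = (2*K)/(-1 + K) = 2*K/(-1 + K))
N(z) = 5*z/3 (N(z) = (3*z)*(-⅑*(-5)) = (3*z)*(5/9) = 5*z/3)
c(M) = √(11 + 2*M/(-1 + M)) (c(M) = √(2*M/(-1 + M) + 11) = √(11 + 2*M/(-1 + M)))
1506 - c(N(9)) = 1506 - √((-11 + 13*((5/3)*9))/(-1 + (5/3)*9)) = 1506 - √((-11 + 13*15)/(-1 + 15)) = 1506 - √((-11 + 195)/14) = 1506 - √((1/14)*184) = 1506 - √(92/7) = 1506 - 2*√161/7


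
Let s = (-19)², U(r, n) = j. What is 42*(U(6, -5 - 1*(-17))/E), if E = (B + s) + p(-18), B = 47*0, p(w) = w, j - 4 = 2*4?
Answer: 72/49 ≈ 1.4694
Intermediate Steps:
j = 12 (j = 4 + 2*4 = 4 + 8 = 12)
U(r, n) = 12
s = 361
B = 0
E = 343 (E = (0 + 361) - 18 = 361 - 18 = 343)
42*(U(6, -5 - 1*(-17))/E) = 42*(12/343) = 72/49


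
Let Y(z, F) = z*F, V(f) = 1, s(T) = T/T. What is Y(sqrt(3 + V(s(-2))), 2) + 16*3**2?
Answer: 148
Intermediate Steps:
s(T) = 1
Y(z, F) = F*z
Y(sqrt(3 + V(s(-2))), 2) + 16*3**2 = 2*sqrt(3 + 1) + 16*3**2 = 2*sqrt(4) + 16*9 = 2*2 + 144 = 4 + 144 = 148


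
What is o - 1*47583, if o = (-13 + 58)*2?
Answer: -47493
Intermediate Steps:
o = 90 (o = 45*2 = 90)
o - 1*47583 = 90 - 1*47583 = 90 - 47583 = -47493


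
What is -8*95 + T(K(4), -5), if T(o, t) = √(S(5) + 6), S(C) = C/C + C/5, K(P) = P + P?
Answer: -760 + 2*√2 ≈ -757.17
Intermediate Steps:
K(P) = 2*P
S(C) = 1 + C/5 (S(C) = 1 + C*(⅕) = 1 + C/5)
T(o, t) = 2*√2 (T(o, t) = √((1 + (⅕)*5) + 6) = √((1 + 1) + 6) = √(2 + 6) = √8 = 2*√2)
-8*95 + T(K(4), -5) = -8*95 + 2*√2 = -760 + 2*√2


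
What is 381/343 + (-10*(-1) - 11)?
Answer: 38/343 ≈ 0.11079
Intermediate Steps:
381/343 + (-10*(-1) - 11) = 381*(1/343) + (10 - 11) = 381/343 - 1 = 38/343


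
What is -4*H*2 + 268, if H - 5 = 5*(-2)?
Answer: 308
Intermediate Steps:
H = -5 (H = 5 + 5*(-2) = 5 - 10 = -5)
-4*H*2 + 268 = -4*(-5)*2 + 268 = -2*(-10)*2 + 268 = 20*2 + 268 = 40 + 268 = 308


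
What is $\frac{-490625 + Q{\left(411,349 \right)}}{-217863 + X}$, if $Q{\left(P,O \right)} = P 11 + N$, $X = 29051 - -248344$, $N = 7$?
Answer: $- \frac{486097}{59532} \approx -8.1653$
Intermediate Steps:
$X = 277395$ ($X = 29051 + 248344 = 277395$)
$Q{\left(P,O \right)} = 7 + 11 P$ ($Q{\left(P,O \right)} = P 11 + 7 = 11 P + 7 = 7 + 11 P$)
$\frac{-490625 + Q{\left(411,349 \right)}}{-217863 + X} = \frac{-490625 + \left(7 + 11 \cdot 411\right)}{-217863 + 277395} = \frac{-490625 + \left(7 + 4521\right)}{59532} = \left(-490625 + 4528\right) \frac{1}{59532} = \left(-486097\right) \frac{1}{59532} = - \frac{486097}{59532}$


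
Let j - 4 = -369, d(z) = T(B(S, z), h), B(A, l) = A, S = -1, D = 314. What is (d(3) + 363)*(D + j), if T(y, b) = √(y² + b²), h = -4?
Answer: -18513 - 51*√17 ≈ -18723.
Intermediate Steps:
T(y, b) = √(b² + y²)
d(z) = √17 (d(z) = √((-4)² + (-1)²) = √(16 + 1) = √17)
j = -365 (j = 4 - 369 = -365)
(d(3) + 363)*(D + j) = (√17 + 363)*(314 - 365) = (363 + √17)*(-51) = -18513 - 51*√17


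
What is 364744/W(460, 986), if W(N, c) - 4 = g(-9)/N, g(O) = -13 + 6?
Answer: 167782240/1833 ≈ 91534.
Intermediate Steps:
g(O) = -7
W(N, c) = 4 - 7/N
364744/W(460, 986) = 364744/(4 - 7/460) = 364744/(1833/460) = 364744*(460/1833) = 167782240/1833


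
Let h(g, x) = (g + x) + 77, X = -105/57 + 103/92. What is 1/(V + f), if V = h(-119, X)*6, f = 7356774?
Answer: 874/6429596439 ≈ 1.3593e-7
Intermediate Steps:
X = -1263/1748 (X = -105*1/57 + 103*(1/92) = -35/19 + 103/92 = -1263/1748 ≈ -0.72254)
h(g, x) = 77 + g + x
V = -224037/874 (V = (77 - 119 - 1263/1748)*6 = -74679/1748*6 = -224037/874 ≈ -256.34)
1/(V + f) = 1/(-224037/874 + 7356774) = 1/(6429596439/874) = 874/6429596439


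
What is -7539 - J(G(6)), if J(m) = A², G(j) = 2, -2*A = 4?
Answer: -7543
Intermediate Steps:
A = -2 (A = -½*4 = -2)
J(m) = 4 (J(m) = (-2)² = 4)
-7539 - J(G(6)) = -7539 - 1*4 = -7539 - 4 = -7543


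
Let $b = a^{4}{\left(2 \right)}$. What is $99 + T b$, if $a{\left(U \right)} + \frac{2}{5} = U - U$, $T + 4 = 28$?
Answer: $\frac{62259}{625} \approx 99.614$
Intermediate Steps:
$T = 24$ ($T = -4 + 28 = 24$)
$a{\left(U \right)} = - \frac{2}{5}$ ($a{\left(U \right)} = - \frac{2}{5} + \left(U - U\right) = - \frac{2}{5} + 0 = - \frac{2}{5}$)
$b = \frac{16}{625}$ ($b = \left(- \frac{2}{5}\right)^{4} = \frac{16}{625} \approx 0.0256$)
$99 + T b = 99 + 24 \cdot \frac{16}{625} = 99 + \frac{384}{625} = \frac{62259}{625}$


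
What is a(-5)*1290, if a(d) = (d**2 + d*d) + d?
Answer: 58050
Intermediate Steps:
a(d) = d + 2*d**2 (a(d) = (d**2 + d**2) + d = 2*d**2 + d = d + 2*d**2)
a(-5)*1290 = -5*(1 + 2*(-5))*1290 = -5*(1 - 10)*1290 = -5*(-9)*1290 = 45*1290 = 58050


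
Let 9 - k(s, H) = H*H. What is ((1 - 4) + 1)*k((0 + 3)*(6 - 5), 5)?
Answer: 32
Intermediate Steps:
k(s, H) = 9 - H² (k(s, H) = 9 - H*H = 9 - H²)
((1 - 4) + 1)*k((0 + 3)*(6 - 5), 5) = ((1 - 4) + 1)*(9 - 1*5²) = (-3 + 1)*(9 - 1*25) = -2*(9 - 25) = -2*(-16) = 32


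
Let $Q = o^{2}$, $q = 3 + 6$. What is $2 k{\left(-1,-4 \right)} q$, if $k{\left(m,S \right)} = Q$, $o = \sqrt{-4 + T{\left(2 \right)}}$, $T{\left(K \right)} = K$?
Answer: $-36$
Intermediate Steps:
$q = 9$
$o = i \sqrt{2}$ ($o = \sqrt{-4 + 2} = \sqrt{-2} = i \sqrt{2} \approx 1.4142 i$)
$Q = -2$ ($Q = \left(i \sqrt{2}\right)^{2} = -2$)
$k{\left(m,S \right)} = -2$
$2 k{\left(-1,-4 \right)} q = 2 \left(-2\right) 9 = \left(-4\right) 9 = -36$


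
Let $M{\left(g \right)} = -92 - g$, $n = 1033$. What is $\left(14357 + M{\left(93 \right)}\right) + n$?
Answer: $15205$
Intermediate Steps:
$\left(14357 + M{\left(93 \right)}\right) + n = \left(14357 - 185\right) + 1033 = 14172 + 1033 = 15205$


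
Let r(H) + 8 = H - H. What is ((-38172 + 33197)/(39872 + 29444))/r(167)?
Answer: 4975/554528 ≈ 0.0089716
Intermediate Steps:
r(H) = -8 (r(H) = -8 + (H - H) = -8 + 0 = -8)
((-38172 + 33197)/(39872 + 29444))/r(167) = ((-38172 + 33197)/(39872 + 29444))/(-8) = -4975/69316*(-⅛) = 4975/554528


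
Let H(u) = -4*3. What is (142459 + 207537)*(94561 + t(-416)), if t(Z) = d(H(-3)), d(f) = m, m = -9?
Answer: 33092821792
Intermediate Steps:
H(u) = -12
d(f) = -9
t(Z) = -9
(142459 + 207537)*(94561 + t(-416)) = (142459 + 207537)*(94561 - 9) = 349996*94552 = 33092821792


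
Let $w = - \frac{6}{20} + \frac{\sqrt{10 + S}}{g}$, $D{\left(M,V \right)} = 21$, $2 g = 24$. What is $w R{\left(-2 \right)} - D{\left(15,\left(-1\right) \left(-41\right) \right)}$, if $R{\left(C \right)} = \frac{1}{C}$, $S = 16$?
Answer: $- \frac{417}{20} - \frac{\sqrt{26}}{24} \approx -21.062$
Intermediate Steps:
$g = 12$ ($g = \frac{1}{2} \cdot 24 = 12$)
$w = - \frac{3}{10} + \frac{\sqrt{26}}{12}$ ($w = - \frac{6}{20} + \frac{\sqrt{10 + 16}}{12} = \left(-6\right) \frac{1}{20} + \sqrt{26} \cdot \frac{1}{12} = - \frac{3}{10} + \frac{\sqrt{26}}{12} \approx 0.12492$)
$w R{\left(-2 \right)} - D{\left(15,\left(-1\right) \left(-41\right) \right)} = \frac{- \frac{3}{10} + \frac{\sqrt{26}}{12}}{-2} - 21 = \left(- \frac{3}{10} + \frac{\sqrt{26}}{12}\right) \left(- \frac{1}{2}\right) - 21 = \left(\frac{3}{20} - \frac{\sqrt{26}}{24}\right) - 21 = - \frac{417}{20} - \frac{\sqrt{26}}{24}$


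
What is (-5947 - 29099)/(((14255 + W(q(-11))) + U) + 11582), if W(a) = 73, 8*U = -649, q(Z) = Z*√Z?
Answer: -10384/7653 ≈ -1.3569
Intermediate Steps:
q(Z) = Z^(3/2)
U = -649/8 (U = (⅛)*(-649) = -649/8 ≈ -81.125)
(-5947 - 29099)/(((14255 + W(q(-11))) + U) + 11582) = (-5947 - 29099)/(((14255 + 73) - 649/8) + 11582) = -35046/((14328 - 649/8) + 11582) = -35046/(113975/8 + 11582) = -35046/206631/8 = -35046*8/206631 = -10384/7653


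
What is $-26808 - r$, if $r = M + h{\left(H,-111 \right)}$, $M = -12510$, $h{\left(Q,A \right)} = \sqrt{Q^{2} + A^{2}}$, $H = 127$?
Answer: $-14298 - 5 \sqrt{1138} \approx -14467.0$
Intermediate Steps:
$h{\left(Q,A \right)} = \sqrt{A^{2} + Q^{2}}$
$r = -12510 + 5 \sqrt{1138}$ ($r = -12510 + \sqrt{\left(-111\right)^{2} + 127^{2}} = -12510 + \sqrt{12321 + 16129} = -12510 + \sqrt{28450} = -12510 + 5 \sqrt{1138} \approx -12341.0$)
$-26808 - r = -26808 - \left(-12510 + 5 \sqrt{1138}\right) = -26808 + \left(12510 - 5 \sqrt{1138}\right) = -14298 - 5 \sqrt{1138}$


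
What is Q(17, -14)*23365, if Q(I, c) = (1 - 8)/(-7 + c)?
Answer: 23365/3 ≈ 7788.3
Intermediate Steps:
Q(I, c) = -7/(-7 + c)
Q(17, -14)*23365 = -7/(-7 - 14)*23365 = -7/(-21)*23365 = -7*(-1/21)*23365 = (⅓)*23365 = 23365/3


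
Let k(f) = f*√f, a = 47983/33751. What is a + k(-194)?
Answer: 47983/33751 - 194*I*√194 ≈ 1.4217 - 2702.1*I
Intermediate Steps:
a = 47983/33751 (a = 47983*(1/33751) = 47983/33751 ≈ 1.4217)
k(f) = f^(3/2)
a + k(-194) = 47983/33751 + (-194)^(3/2) = 47983/33751 - 194*I*√194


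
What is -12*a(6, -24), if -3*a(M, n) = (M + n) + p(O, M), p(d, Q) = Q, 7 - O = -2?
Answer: -48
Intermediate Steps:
O = 9 (O = 7 - 1*(-2) = 7 + 2 = 9)
a(M, n) = -2*M/3 - n/3 (a(M, n) = -((M + n) + M)/3 = -(n + 2*M)/3 = -2*M/3 - n/3)
-12*a(6, -24) = -12*(-2/3*6 - 1/3*(-24)) = -12*(-4 + 8) = -12*4 = -48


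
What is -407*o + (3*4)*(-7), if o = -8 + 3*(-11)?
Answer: 16603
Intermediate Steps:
o = -41 (o = -8 - 33 = -41)
-407*o + (3*4)*(-7) = -407*(-41) + (3*4)*(-7) = 16687 + 12*(-7) = 16687 - 84 = 16603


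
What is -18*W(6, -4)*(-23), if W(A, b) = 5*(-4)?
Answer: -8280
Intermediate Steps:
W(A, b) = -20
-18*W(6, -4)*(-23) = -18*(-20)*(-23) = 360*(-23) = -8280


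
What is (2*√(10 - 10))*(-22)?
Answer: 0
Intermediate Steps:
(2*√(10 - 10))*(-22) = (2*√0)*(-22) = (2*0)*(-22) = 0*(-22) = 0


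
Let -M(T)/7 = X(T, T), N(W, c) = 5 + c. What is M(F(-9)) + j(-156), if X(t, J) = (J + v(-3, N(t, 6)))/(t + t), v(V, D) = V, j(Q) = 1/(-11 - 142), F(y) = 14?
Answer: -1687/612 ≈ -2.7565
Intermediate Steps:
j(Q) = -1/153 (j(Q) = 1/(-153) = -1/153)
X(t, J) = (-3 + J)/(2*t) (X(t, J) = (J - 3)/(t + t) = (-3 + J)/((2*t)) = (-3 + J)*(1/(2*t)) = (-3 + J)/(2*t))
M(T) = -7*(-3 + T)/(2*T)
M(F(-9)) + j(-156) = (7/2)*(3 - 1*14)/14 - 1/153 = (7/2)*(1/14)*(3 - 14) - 1/153 = (7/2)*(1/14)*(-11) - 1/153 = -11/4 - 1/153 = -1687/612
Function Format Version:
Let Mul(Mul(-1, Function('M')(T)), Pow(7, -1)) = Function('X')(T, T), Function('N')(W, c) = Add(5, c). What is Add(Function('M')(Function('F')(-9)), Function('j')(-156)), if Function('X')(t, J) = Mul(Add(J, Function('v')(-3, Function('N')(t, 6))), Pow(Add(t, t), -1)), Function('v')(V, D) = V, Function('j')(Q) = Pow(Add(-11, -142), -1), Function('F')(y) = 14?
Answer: Rational(-1687, 612) ≈ -2.7565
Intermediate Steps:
Function('j')(Q) = Rational(-1, 153) (Function('j')(Q) = Pow(-153, -1) = Rational(-1, 153))
Function('X')(t, J) = Mul(Rational(1, 2), Pow(t, -1), Add(-3, J)) (Function('X')(t, J) = Mul(Add(J, -3), Pow(Add(t, t), -1)) = Mul(Add(-3, J), Pow(Mul(2, t), -1)) = Mul(Add(-3, J), Mul(Rational(1, 2), Pow(t, -1))) = Mul(Rational(1, 2), Pow(t, -1), Add(-3, J)))
Function('M')(T) = Mul(Rational(-7, 2), Pow(T, -1), Add(-3, T)) (Function('M')(T) = Mul(-7, Mul(Rational(1, 2), Pow(T, -1), Add(-3, T))) = Mul(Rational(-7, 2), Pow(T, -1), Add(-3, T)))
Add(Function('M')(Function('F')(-9)), Function('j')(-156)) = Add(Mul(Rational(7, 2), Pow(14, -1), Add(3, Mul(-1, 14))), Rational(-1, 153)) = Add(Mul(Rational(7, 2), Rational(1, 14), Add(3, -14)), Rational(-1, 153)) = Add(Mul(Rational(7, 2), Rational(1, 14), -11), Rational(-1, 153)) = Add(Rational(-11, 4), Rational(-1, 153)) = Rational(-1687, 612)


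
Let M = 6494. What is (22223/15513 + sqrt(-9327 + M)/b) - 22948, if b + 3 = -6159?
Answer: -355970101/15513 - I*sqrt(2833)/6162 ≈ -22947.0 - 0.0086378*I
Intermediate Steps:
b = -6162 (b = -3 - 6159 = -6162)
(22223/15513 + sqrt(-9327 + M)/b) - 22948 = (22223/15513 + sqrt(-9327 + 6494)/(-6162)) - 22948 = (22223*(1/15513) + sqrt(-2833)*(-1/6162)) - 22948 = (22223/15513 + (I*sqrt(2833))*(-1/6162)) - 22948 = (22223/15513 - I*sqrt(2833)/6162) - 22948 = -355970101/15513 - I*sqrt(2833)/6162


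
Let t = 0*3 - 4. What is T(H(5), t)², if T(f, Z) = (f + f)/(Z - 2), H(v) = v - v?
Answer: 0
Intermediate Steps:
H(v) = 0
t = -4 (t = 0 - 4 = -4)
T(f, Z) = 2*f/(-2 + Z) (T(f, Z) = (2*f)/(-2 + Z) = 2*f/(-2 + Z))
T(H(5), t)² = (2*0/(-2 - 4))² = (2*0/(-6))² = (2*0*(-⅙))² = 0² = 0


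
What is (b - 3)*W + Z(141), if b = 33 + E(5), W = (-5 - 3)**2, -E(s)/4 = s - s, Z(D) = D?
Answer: 2061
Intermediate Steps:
E(s) = 0 (E(s) = -4*(s - s) = -4*0 = 0)
W = 64 (W = (-8)**2 = 64)
b = 33 (b = 33 + 0 = 33)
(b - 3)*W + Z(141) = (33 - 3)*64 + 141 = 30*64 + 141 = 1920 + 141 = 2061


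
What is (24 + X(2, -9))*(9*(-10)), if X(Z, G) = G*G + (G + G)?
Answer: -7830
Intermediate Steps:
X(Z, G) = G² + 2*G
(24 + X(2, -9))*(9*(-10)) = (24 - 9*(2 - 9))*(9*(-10)) = (24 - 9*(-7))*(-90) = (24 + 63)*(-90) = 87*(-90) = -7830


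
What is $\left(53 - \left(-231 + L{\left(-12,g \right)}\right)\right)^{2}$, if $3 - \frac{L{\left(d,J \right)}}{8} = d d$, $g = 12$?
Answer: $1993744$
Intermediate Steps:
$L{\left(d,J \right)} = 24 - 8 d^{2}$ ($L{\left(d,J \right)} = 24 - 8 d d = 24 - 8 d^{2}$)
$\left(53 - \left(-231 + L{\left(-12,g \right)}\right)\right)^{2} = \left(53 + \left(231 - \left(24 - 8 \left(-12\right)^{2}\right)\right)\right)^{2} = \left(53 + \left(231 - \left(24 - 1152\right)\right)\right)^{2} = \left(53 + \left(231 - -1128\right)\right)^{2} = \left(53 + \left(231 + 1128\right)\right)^{2} = \left(53 + 1359\right)^{2} = 1412^{2} = 1993744$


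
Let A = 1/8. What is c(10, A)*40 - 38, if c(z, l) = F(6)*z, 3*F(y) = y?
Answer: 762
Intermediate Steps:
A = ⅛ (A = 1*(⅛) = ⅛ ≈ 0.12500)
F(y) = y/3
c(z, l) = 2*z (c(z, l) = ((⅓)*6)*z = 2*z)
c(10, A)*40 - 38 = (2*10)*40 - 38 = 20*40 - 38 = 800 - 38 = 762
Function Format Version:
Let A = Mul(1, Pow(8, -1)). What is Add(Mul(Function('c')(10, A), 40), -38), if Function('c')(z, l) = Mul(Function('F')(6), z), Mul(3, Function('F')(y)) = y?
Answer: 762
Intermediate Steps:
A = Rational(1, 8) (A = Mul(1, Rational(1, 8)) = Rational(1, 8) ≈ 0.12500)
Function('F')(y) = Mul(Rational(1, 3), y)
Function('c')(z, l) = Mul(2, z) (Function('c')(z, l) = Mul(Mul(Rational(1, 3), 6), z) = Mul(2, z))
Add(Mul(Function('c')(10, A), 40), -38) = Add(Mul(Mul(2, 10), 40), -38) = Add(Mul(20, 40), -38) = Add(800, -38) = 762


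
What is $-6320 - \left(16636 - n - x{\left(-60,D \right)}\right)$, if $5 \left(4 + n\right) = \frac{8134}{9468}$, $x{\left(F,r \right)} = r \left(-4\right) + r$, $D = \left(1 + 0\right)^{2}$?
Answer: $- \frac{543530143}{23670} \approx -22963.0$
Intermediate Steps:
$D = 1$ ($D = 1^{2} = 1$)
$x{\left(F,r \right)} = - 3 r$ ($x{\left(F,r \right)} = - 4 r + r = - 3 r$)
$n = - \frac{90613}{23670}$ ($n = -4 + \frac{8134 \cdot \frac{1}{9468}}{5} = -4 + \frac{1}{5} \cdot \frac{4067}{4734} = -4 + \frac{4067}{23670} = - \frac{90613}{23670} \approx -3.8282$)
$-6320 - \left(16636 - n - x{\left(-60,D \right)}\right) = -6320 - \frac{393935743}{23670} = - \frac{543530143}{23670}$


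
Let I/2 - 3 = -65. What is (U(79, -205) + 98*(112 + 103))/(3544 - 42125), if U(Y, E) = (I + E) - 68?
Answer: -20673/38581 ≈ -0.53583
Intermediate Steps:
I = -124 (I = 6 + 2*(-65) = 6 - 130 = -124)
U(Y, E) = -192 + E (U(Y, E) = (-124 + E) - 68 = -192 + E)
(U(79, -205) + 98*(112 + 103))/(3544 - 42125) = ((-192 - 205) + 98*(112 + 103))/(3544 - 42125) = (-397 + 98*215)/(-38581) = (-397 + 21070)*(-1/38581) = 20673*(-1/38581) = -20673/38581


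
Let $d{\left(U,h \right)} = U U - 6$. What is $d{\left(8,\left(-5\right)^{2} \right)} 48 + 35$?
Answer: $2819$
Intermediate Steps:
$d{\left(U,h \right)} = -6 + U^{2}$ ($d{\left(U,h \right)} = U^{2} - 6 = -6 + U^{2}$)
$d{\left(8,\left(-5\right)^{2} \right)} 48 + 35 = \left(-6 + 8^{2}\right) 48 + 35 = \left(-6 + 64\right) 48 + 35 = 58 \cdot 48 + 35 = 2784 + 35 = 2819$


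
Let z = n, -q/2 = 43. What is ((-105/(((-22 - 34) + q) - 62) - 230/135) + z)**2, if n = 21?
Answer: 1322995129/3370896 ≈ 392.48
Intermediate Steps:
q = -86 (q = -2*43 = -86)
z = 21
((-105/(((-22 - 34) + q) - 62) - 230/135) + z)**2 = ((-105/(((-22 - 34) - 86) - 62) - 230/135) + 21)**2 = ((-105/((-56 - 86) - 62) - 230*1/135) + 21)**2 = ((-105/(-142 - 62) - 46/27) + 21)**2 = ((-105/(-204) - 46/27) + 21)**2 = ((-105*(-1/204) - 46/27) + 21)**2 = ((35/68 - 46/27) + 21)**2 = (-2183/1836 + 21)**2 = (36373/1836)**2 = 1322995129/3370896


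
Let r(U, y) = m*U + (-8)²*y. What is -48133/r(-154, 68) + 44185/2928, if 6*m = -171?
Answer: 245287661/25593648 ≈ 9.5839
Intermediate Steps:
m = -57/2 (m = (⅙)*(-171) = -57/2 ≈ -28.500)
r(U, y) = 64*y - 57*U/2 (r(U, y) = -57*U/2 + (-8)²*y = -57*U/2 + 64*y = 64*y - 57*U/2)
-48133/r(-154, 68) + 44185/2928 = -48133/(64*68 - 57/2*(-154)) + 44185/2928 = -48133/(4352 + 4389) + 44185*(1/2928) = -48133/8741 + 44185/2928 = 245287661/25593648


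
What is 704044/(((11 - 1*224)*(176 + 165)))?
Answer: -64004/6603 ≈ -9.6932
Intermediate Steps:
704044/(((11 - 1*224)*(176 + 165))) = 704044/(((11 - 224)*341)) = 704044/((-213*341)) = 704044/(-72633) = 704044*(-1/72633) = -64004/6603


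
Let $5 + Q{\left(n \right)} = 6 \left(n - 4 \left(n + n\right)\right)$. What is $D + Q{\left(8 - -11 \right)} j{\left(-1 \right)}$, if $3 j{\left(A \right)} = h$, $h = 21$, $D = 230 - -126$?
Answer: $-5265$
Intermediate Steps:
$D = 356$ ($D = 230 + 126 = 356$)
$j{\left(A \right)} = 7$ ($j{\left(A \right)} = \frac{1}{3} \cdot 21 = 7$)
$Q{\left(n \right)} = -5 - 42 n$ ($Q{\left(n \right)} = -5 + 6 \left(n - 4 \left(n + n\right)\right) = -5 + 6 \left(n - 4 \cdot 2 n\right) = -5 + 6 \left(n - 8 n\right) = -5 + 6 \left(- 7 n\right) = -5 - 42 n$)
$D + Q{\left(8 - -11 \right)} j{\left(-1 \right)} = 356 + \left(-5 - 42 \left(8 - -11\right)\right) 7 = 356 + \left(-5 - 42 \left(8 + 11\right)\right) 7 = 356 + \left(-5 - 798\right) 7 = 356 - 5621 = -5265$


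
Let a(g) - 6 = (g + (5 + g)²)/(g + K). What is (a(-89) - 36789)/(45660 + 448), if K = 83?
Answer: -227665/276648 ≈ -0.82294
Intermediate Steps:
a(g) = 6 + (g + (5 + g)²)/(83 + g) (a(g) = 6 + (g + (5 + g)²)/(g + 83) = 6 + (g + (5 + g)²)/(83 + g))
(a(-89) - 36789)/(45660 + 448) = ((523 + (-89)² + 17*(-89))/(83 - 89) - 36789)/(45660 + 448) = ((523 + 7921 - 1513)/(-6) - 36789)/46108 = (-⅙*6931 - 36789)*(1/46108) = (-6931/6 - 36789)*(1/46108) = -227665/6*1/46108 = -227665/276648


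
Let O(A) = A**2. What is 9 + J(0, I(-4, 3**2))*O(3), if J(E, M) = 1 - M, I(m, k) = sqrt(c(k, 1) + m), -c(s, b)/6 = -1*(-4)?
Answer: 18 - 18*I*sqrt(7) ≈ 18.0 - 47.624*I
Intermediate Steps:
c(s, b) = -24 (c(s, b) = -(-6)*(-4) = -6*4 = -24)
I(m, k) = sqrt(-24 + m)
9 + J(0, I(-4, 3**2))*O(3) = 9 + (1 - sqrt(-24 - 4))*3**2 = 9 + (1 - sqrt(-28))*9 = 9 + (1 - 2*I*sqrt(7))*9 = 9 + (9 - 18*I*sqrt(7)) = 18 - 18*I*sqrt(7)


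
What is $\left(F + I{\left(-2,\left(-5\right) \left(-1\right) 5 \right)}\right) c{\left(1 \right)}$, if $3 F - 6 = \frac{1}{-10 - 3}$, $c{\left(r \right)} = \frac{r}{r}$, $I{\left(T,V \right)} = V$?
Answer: $\frac{1052}{39} \approx 26.974$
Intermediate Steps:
$c{\left(r \right)} = 1$
$F = \frac{77}{39}$ ($F = 2 + \frac{1}{3 \left(-10 - 3\right)} = 2 + \frac{1}{3 \left(-13\right)} = 2 + \frac{1}{3} \left(- \frac{1}{13}\right) = 2 - \frac{1}{39} = \frac{77}{39} \approx 1.9744$)
$\left(F + I{\left(-2,\left(-5\right) \left(-1\right) 5 \right)}\right) c{\left(1 \right)} = \left(\frac{77}{39} + \left(-5\right) \left(-1\right) 5\right) 1 = \left(\frac{77}{39} + 5 \cdot 5\right) 1 = \left(\frac{77}{39} + 25\right) 1 = \frac{1052}{39} \cdot 1 = \frac{1052}{39}$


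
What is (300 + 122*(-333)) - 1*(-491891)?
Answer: 451565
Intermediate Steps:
(300 + 122*(-333)) - 1*(-491891) = (300 - 40626) + 491891 = -40326 + 491891 = 451565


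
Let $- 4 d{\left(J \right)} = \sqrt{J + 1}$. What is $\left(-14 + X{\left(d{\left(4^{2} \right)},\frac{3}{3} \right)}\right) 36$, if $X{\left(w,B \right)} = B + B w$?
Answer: $-468 - 9 \sqrt{17} \approx -505.11$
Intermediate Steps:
$d{\left(J \right)} = - \frac{\sqrt{1 + J}}{4}$ ($d{\left(J \right)} = - \frac{\sqrt{J + 1}}{4} = - \frac{\sqrt{1 + J}}{4}$)
$\left(-14 + X{\left(d{\left(4^{2} \right)},\frac{3}{3} \right)}\right) 36 = \left(-14 + \frac{3}{3} \left(1 - \frac{\sqrt{1 + 4^{2}}}{4}\right)\right) 36 = \left(-14 + 3 \cdot \frac{1}{3} \left(1 - \frac{\sqrt{1 + 16}}{4}\right)\right) 36 = \left(-14 + 1 \left(1 - \frac{\sqrt{17}}{4}\right)\right) 36 = \left(-14 + \left(1 - \frac{\sqrt{17}}{4}\right)\right) 36 = \left(-13 - \frac{\sqrt{17}}{4}\right) 36 = -468 - 9 \sqrt{17}$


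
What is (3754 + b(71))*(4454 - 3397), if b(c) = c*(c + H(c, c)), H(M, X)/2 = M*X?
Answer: 765920169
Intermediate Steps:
H(M, X) = 2*M*X (H(M, X) = 2*(M*X) = 2*M*X)
b(c) = c*(c + 2*c²) (b(c) = c*(c + 2*c*c) = c*(c + 2*c²))
(3754 + b(71))*(4454 - 3397) = (3754 + 71²*(1 + 2*71))*(4454 - 3397) = (3754 + 5041*(1 + 142))*1057 = (3754 + 5041*143)*1057 = (3754 + 720863)*1057 = 724617*1057 = 765920169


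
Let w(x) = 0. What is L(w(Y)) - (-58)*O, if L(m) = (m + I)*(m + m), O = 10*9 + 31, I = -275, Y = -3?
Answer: 7018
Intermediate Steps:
O = 121 (O = 90 + 31 = 121)
L(m) = 2*m*(-275 + m) (L(m) = (m - 275)*(m + m) = (-275 + m)*(2*m) = 2*m*(-275 + m))
L(w(Y)) - (-58)*O = 2*0*(-275 + 0) - (-58)*121 = 2*0*(-275) - 1*(-7018) = 0 + 7018 = 7018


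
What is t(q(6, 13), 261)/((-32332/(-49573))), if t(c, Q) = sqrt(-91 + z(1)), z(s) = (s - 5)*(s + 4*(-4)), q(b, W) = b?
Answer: 49573*I*sqrt(31)/32332 ≈ 8.5368*I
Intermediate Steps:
z(s) = (-16 + s)*(-5 + s) (z(s) = (-5 + s)*(s - 16) = (-5 + s)*(-16 + s) = (-16 + s)*(-5 + s))
t(c, Q) = I*sqrt(31) (t(c, Q) = sqrt(-91 + (80 + 1**2 - 21*1)) = sqrt(-91 + (80 + 1 - 21)) = sqrt(-91 + 60) = sqrt(-31) = I*sqrt(31))
t(q(6, 13), 261)/((-32332/(-49573))) = (I*sqrt(31))/((-32332/(-49573))) = (I*sqrt(31))/((-32332*(-1/49573))) = (I*sqrt(31))/(32332/49573) = (I*sqrt(31))*(49573/32332) = 49573*I*sqrt(31)/32332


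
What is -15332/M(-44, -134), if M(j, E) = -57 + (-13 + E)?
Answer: 3833/51 ≈ 75.157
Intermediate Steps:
M(j, E) = -70 + E
-15332/M(-44, -134) = -15332/(-70 - 134) = -15332/(-204) = -15332*(-1/204) = 3833/51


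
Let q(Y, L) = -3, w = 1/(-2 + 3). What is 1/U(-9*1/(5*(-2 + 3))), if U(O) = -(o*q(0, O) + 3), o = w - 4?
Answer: -1/12 ≈ -0.083333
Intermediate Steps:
w = 1 (w = 1/1 = 1)
o = -3 (o = 1 - 4 = -3)
U(O) = -12 (U(O) = -(-3*(-3) + 3) = -(9 + 3) = -1*12 = -12)
1/U(-9*1/(5*(-2 + 3))) = 1/(-12) = -1/12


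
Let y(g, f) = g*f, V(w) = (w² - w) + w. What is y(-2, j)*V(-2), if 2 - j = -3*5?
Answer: -136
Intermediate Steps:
j = 17 (j = 2 - (-3)*5 = 2 - 1*(-15) = 2 + 15 = 17)
V(w) = w²
y(g, f) = f*g
y(-2, j)*V(-2) = (17*(-2))*(-2)² = -34*4 = -136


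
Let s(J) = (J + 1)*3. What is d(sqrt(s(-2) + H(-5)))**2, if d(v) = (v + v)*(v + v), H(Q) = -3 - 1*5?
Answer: 1936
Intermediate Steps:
s(J) = 3 + 3*J (s(J) = (1 + J)*3 = 3 + 3*J)
H(Q) = -8 (H(Q) = -3 - 5 = -8)
d(v) = 4*v**2 (d(v) = (2*v)*(2*v) = 4*v**2)
d(sqrt(s(-2) + H(-5)))**2 = (4*(sqrt((3 + 3*(-2)) - 8))**2)**2 = (4*(sqrt((3 - 6) - 8))**2)**2 = (4*(sqrt(-3 - 8))**2)**2 = (4*(sqrt(-11))**2)**2 = (4*(I*sqrt(11))**2)**2 = (4*(-11))**2 = (-44)**2 = 1936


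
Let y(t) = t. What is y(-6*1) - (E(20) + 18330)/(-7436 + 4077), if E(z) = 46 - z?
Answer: -1798/3359 ≈ -0.53528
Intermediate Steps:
y(-6*1) - (E(20) + 18330)/(-7436 + 4077) = -6*1 - ((46 - 1*20) + 18330)/(-7436 + 4077) = -6 - ((46 - 20) + 18330)/(-3359) = -6 - (26 + 18330)*(-1)/3359 = -6 - 18356*(-1)/3359 = -6 - 1*(-18356/3359) = -6 + 18356/3359 = -1798/3359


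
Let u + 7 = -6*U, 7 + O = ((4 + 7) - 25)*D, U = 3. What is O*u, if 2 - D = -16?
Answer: 6475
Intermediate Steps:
D = 18 (D = 2 - 1*(-16) = 2 + 16 = 18)
O = -259 (O = -7 + ((4 + 7) - 25)*18 = -7 + (11 - 25)*18 = -7 - 14*18 = -7 - 252 = -259)
u = -25 (u = -7 - 6*3 = -7 - 18 = -25)
O*u = -259*(-25) = 6475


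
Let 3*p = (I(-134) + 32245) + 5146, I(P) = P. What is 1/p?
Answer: 1/12419 ≈ 8.0522e-5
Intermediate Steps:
p = 12419 (p = ((-134 + 32245) + 5146)/3 = (32111 + 5146)/3 = (1/3)*37257 = 12419)
1/p = 1/12419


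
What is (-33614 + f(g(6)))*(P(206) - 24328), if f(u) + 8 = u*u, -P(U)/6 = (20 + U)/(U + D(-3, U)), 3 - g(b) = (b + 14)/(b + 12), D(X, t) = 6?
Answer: 3512035673239/4293 ≈ 8.1808e+8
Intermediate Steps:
g(b) = 3 - (14 + b)/(12 + b) (g(b) = 3 - (b + 14)/(b + 12) = 3 - (14 + b)/(12 + b))
P(U) = -6*(20 + U)/(6 + U) (P(U) = -6*(20 + U)/(U + 6) = -6*(20 + U)/(6 + U))
f(u) = -8 + u² (f(u) = -8 + u*u = -8 + u²)
(-33614 + f(g(6)))*(P(206) - 24328) = (-33614 + (-8 + (2*(11 + 6)/(12 + 6))²))*(6*(-20 - 1*206)/(6 + 206) - 24328) = (-33614 + (-8 + (2*17/18)²))*(6*(-20 - 206)/212 - 24328) = (-33614 + (-8 + (2*(1/18)*17)²))*(6*(1/212)*(-226) - 24328) = (-33614 + (-8 + (17/9)²))*(-339/53 - 24328) = (-33614 + (-8 + 289/81))*(-1289723/53) = (-33614 - 359/81)*(-1289723/53) = -2723093/81*(-1289723/53) = 3512035673239/4293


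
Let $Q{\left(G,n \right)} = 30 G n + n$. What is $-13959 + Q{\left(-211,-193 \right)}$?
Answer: $1207538$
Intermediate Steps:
$Q{\left(G,n \right)} = n + 30 G n$ ($Q{\left(G,n \right)} = 30 G n + n = n + 30 G n$)
$-13959 + Q{\left(-211,-193 \right)} = -13959 - 193 \left(1 + 30 \left(-211\right)\right) = -13959 - 193 \left(1 - 6330\right) = -13959 - -1221497 = -13959 + 1221497 = 1207538$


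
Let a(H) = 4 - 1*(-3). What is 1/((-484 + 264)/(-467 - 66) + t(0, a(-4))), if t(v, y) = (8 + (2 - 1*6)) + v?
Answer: 533/2352 ≈ 0.22662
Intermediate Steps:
a(H) = 7 (a(H) = 4 + 3 = 7)
t(v, y) = 4 + v (t(v, y) = (8 + (2 - 6)) + v = (8 - 4) + v = 4 + v)
1/((-484 + 264)/(-467 - 66) + t(0, a(-4))) = 1/((-484 + 264)/(-467 - 66) + (4 + 0)) = 1/(-220/(-533) + 4) = 1/(-220*(-1/533) + 4) = 1/(220/533 + 4) = 1/(2352/533) = 533/2352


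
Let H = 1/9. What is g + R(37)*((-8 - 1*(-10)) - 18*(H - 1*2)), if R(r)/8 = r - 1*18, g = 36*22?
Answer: 6264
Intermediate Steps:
g = 792
H = ⅑ ≈ 0.11111
R(r) = -144 + 8*r (R(r) = 8*(r - 1*18) = 8*(r - 18) = 8*(-18 + r) = -144 + 8*r)
g + R(37)*((-8 - 1*(-10)) - 18*(H - 1*2)) = 792 + (-144 + 8*37)*((-8 - 1*(-10)) - 18*(⅑ - 1*2)) = 792 + (-144 + 296)*((-8 + 10) - 18*(⅑ - 2)) = 792 + 152*(2 - 18*(-17/9)) = 792 + 152*(2 + 34) = 792 + 152*36 = 792 + 5472 = 6264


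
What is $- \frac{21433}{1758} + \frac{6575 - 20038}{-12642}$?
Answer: $- \frac{6869112}{617351} \approx -11.127$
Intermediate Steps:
$- \frac{21433}{1758} + \frac{6575 - 20038}{-12642} = \left(-21433\right) \frac{1}{1758} + \left(6575 - 20038\right) \left(- \frac{1}{12642}\right) = - \frac{21433}{1758} - - \frac{13463}{12642} = - \frac{21433}{1758} + \frac{13463}{12642} = - \frac{6869112}{617351}$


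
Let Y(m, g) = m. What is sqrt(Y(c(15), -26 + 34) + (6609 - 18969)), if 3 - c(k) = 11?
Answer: 4*I*sqrt(773) ≈ 111.21*I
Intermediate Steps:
c(k) = -8 (c(k) = 3 - 1*11 = 3 - 11 = -8)
sqrt(Y(c(15), -26 + 34) + (6609 - 18969)) = sqrt(-8 + (6609 - 18969)) = sqrt(-8 - 12360) = sqrt(-12368) = 4*I*sqrt(773)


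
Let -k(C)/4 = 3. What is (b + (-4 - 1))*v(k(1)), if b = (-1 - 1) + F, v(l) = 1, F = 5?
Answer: -2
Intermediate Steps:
k(C) = -12 (k(C) = -4*3 = -12)
b = 3 (b = (-1 - 1) + 5 = -2 + 5 = 3)
(b + (-4 - 1))*v(k(1)) = (3 + (-4 - 1))*1 = (3 - 5)*1 = -2*1 = -2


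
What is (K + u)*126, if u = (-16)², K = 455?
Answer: 89586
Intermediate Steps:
u = 256
(K + u)*126 = (455 + 256)*126 = 711*126 = 89586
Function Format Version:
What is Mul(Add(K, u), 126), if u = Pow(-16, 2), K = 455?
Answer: 89586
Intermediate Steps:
u = 256
Mul(Add(K, u), 126) = Mul(Add(455, 256), 126) = Mul(711, 126) = 89586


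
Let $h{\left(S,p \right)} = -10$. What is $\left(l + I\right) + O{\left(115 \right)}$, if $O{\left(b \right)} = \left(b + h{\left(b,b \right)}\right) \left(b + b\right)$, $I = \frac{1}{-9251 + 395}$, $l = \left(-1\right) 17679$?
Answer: $\frac{57307175}{8856} \approx 6471.0$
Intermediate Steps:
$l = -17679$
$I = - \frac{1}{8856}$ ($I = \frac{1}{-8856} = - \frac{1}{8856} \approx -0.00011292$)
$O{\left(b \right)} = 2 b \left(-10 + b\right)$ ($O{\left(b \right)} = \left(b - 10\right) \left(b + b\right) = \left(-10 + b\right) 2 b = 2 b \left(-10 + b\right)$)
$\left(l + I\right) + O{\left(115 \right)} = \left(-17679 - \frac{1}{8856}\right) + 2 \cdot 115 \left(-10 + 115\right) = - \frac{156565225}{8856} + 2 \cdot 115 \cdot 105 = - \frac{156565225}{8856} + 24150 = \frac{57307175}{8856}$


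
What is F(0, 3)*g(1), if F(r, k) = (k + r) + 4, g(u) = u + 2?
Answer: 21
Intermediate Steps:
g(u) = 2 + u
F(r, k) = 4 + k + r
F(0, 3)*g(1) = (4 + 3 + 0)*(2 + 1) = 7*3 = 21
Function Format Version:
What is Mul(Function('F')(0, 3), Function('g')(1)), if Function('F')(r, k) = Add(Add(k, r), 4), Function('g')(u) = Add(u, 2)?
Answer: 21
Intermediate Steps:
Function('g')(u) = Add(2, u)
Function('F')(r, k) = Add(4, k, r)
Mul(Function('F')(0, 3), Function('g')(1)) = Mul(Add(4, 3, 0), Add(2, 1)) = Mul(7, 3) = 21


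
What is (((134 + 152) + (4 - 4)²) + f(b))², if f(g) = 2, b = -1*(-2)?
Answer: 82944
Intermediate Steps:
b = 2
(((134 + 152) + (4 - 4)²) + f(b))² = (((134 + 152) + (4 - 4)²) + 2)² = ((286 + 0²) + 2)² = ((286 + 0) + 2)² = (286 + 2)² = 288² = 82944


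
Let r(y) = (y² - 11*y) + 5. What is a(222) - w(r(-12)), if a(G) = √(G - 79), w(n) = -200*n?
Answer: 56200 + √143 ≈ 56212.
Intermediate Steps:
r(y) = 5 + y² - 11*y
a(G) = √(-79 + G)
a(222) - w(r(-12)) = √(-79 + 222) - (-200)*(5 + (-12)² - 11*(-12)) = √143 - (-200)*(5 + 144 + 132) = √143 - (-200)*281 = √143 - 1*(-56200) = √143 + 56200 = 56200 + √143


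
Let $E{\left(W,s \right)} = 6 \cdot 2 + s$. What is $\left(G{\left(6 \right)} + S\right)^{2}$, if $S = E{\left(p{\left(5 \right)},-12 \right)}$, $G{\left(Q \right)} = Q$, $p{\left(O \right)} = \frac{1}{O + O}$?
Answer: $36$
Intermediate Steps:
$p{\left(O \right)} = \frac{1}{2 O}$
$E{\left(W,s \right)} = 12 + s$
$S = 0$ ($S = 12 - 12 = 0$)
$\left(G{\left(6 \right)} + S\right)^{2} = \left(6 + 0\right)^{2} = 6^{2} = 36$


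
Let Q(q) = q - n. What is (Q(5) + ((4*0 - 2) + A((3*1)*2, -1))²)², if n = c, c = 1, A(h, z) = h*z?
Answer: 4624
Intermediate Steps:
n = 1
Q(q) = -1 + q (Q(q) = q - 1*1 = q - 1 = -1 + q)
(Q(5) + ((4*0 - 2) + A((3*1)*2, -1))²)² = ((-1 + 5) + ((4*0 - 2) + ((3*1)*2)*(-1))²)² = (4 + ((0 - 2) + (3*2)*(-1))²)² = (4 + (-2 + 6*(-1))²)² = (4 + (-2 - 6)²)² = (4 + (-8)²)² = (4 + 64)² = 68² = 4624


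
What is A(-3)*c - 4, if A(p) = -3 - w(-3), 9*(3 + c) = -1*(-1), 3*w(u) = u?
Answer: 16/9 ≈ 1.7778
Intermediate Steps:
w(u) = u/3
c = -26/9 (c = -3 + (-1*(-1))/9 = -3 + (⅑)*1 = -3 + ⅑ = -26/9 ≈ -2.8889)
A(p) = -2 (A(p) = -3 - (-3)/3 = -3 - 1*(-1) = -3 + 1 = -2)
A(-3)*c - 4 = -2*(-26/9) - 4 = 52/9 - 4 = 16/9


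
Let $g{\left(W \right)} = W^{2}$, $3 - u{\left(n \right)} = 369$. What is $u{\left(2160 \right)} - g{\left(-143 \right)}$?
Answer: $-20815$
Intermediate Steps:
$u{\left(n \right)} = -366$ ($u{\left(n \right)} = 3 - 369 = -366$)
$u{\left(2160 \right)} - g{\left(-143 \right)} = -366 - \left(-143\right)^{2} = -366 - 20449 = -20815$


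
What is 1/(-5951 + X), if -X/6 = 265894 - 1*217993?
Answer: -1/293357 ≈ -3.4088e-6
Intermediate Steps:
X = -287406 (X = -6*(265894 - 1*217993) = -6*(265894 - 217993) = -6*47901 = -287406)
1/(-5951 + X) = 1/(-5951 - 287406) = 1/(-293357) = -1/293357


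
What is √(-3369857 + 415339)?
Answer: I*√2954518 ≈ 1718.9*I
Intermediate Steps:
√(-3369857 + 415339) = √(-2954518) = I*√2954518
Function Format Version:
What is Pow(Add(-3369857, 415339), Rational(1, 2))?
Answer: Mul(I, Pow(2954518, Rational(1, 2))) ≈ Mul(1718.9, I)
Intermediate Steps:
Pow(Add(-3369857, 415339), Rational(1, 2)) = Pow(-2954518, Rational(1, 2)) = Mul(I, Pow(2954518, Rational(1, 2)))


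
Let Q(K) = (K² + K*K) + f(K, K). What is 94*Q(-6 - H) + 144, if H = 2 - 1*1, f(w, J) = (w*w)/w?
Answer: 8698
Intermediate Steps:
f(w, J) = w (f(w, J) = w²/w = w)
H = 1 (H = 2 - 1 = 1)
Q(K) = K + 2*K² (Q(K) = (K² + K*K) + K = (K² + K²) + K = 2*K² + K = K + 2*K²)
94*Q(-6 - H) + 144 = 94*((-6 - 1*1)*(1 + 2*(-6 - 1*1))) + 144 = 94*((-6 - 1)*(1 + 2*(-6 - 1))) + 144 = 94*(-7*(1 + 2*(-7))) + 144 = 94*(-7*(1 - 14)) + 144 = 94*(-7*(-13)) + 144 = 94*91 + 144 = 8554 + 144 = 8698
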